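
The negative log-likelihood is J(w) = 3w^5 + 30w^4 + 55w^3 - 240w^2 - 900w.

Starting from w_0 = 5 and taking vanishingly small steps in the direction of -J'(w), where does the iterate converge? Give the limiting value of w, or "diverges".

2

J'(w) = 15(w - 2)(w + 2)(w + 3)(w + 5), so J'(5) = 25200.
Gradient descent moves in the -J' direction, i.e. w is decreasing.
The nearest critical point in that direction is w = 2, where J'' = 2100 > 0 (a local minimum). The iterate converges there.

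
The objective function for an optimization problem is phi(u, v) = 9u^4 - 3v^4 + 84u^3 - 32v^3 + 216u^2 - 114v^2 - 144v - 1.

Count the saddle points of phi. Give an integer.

phi separates as a function of u plus a function of v, so ∇phi=0 decouples.
∂phi/∂u = 36u(u + 3)(u + 4) = 0 at u ∈ {-4, -3, 0}; ∂phi/∂v = -12(v + 1)(v + 3)(v + 4) = 0 at v ∈ {-4, -3, -1}.
The Hessian is diagonal: diag(phi_uu, phi_vv). Second derivatives: phi_uu(-4)=144, phi_uu(-3)=-108, phi_uu(0)=432; phi_vv(-4)=-36, phi_vv(-3)=24, phi_vv(-1)=-72.
Saddle points occur where the two diagonal entries have opposite signs: (-4, -4), (-4, -1), (-3, -3), (0, -4), (0, -1). Count: 5.

5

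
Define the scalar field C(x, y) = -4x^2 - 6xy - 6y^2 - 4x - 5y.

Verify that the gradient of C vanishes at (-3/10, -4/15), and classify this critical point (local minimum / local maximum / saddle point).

∇C = (-8x - 6y - 4, -6x - 12y - 5); substituting (-3/10, -4/15) gives ∇C = (0, 0), so (-3/10, -4/15) is indeed a critical point.
The Hessian of C is constant: H = [[-8, -6], [-6, -12]].
det(H) = (-8)·(-12) − (-6)² = 60.
det(H) > 0 and tr(H) = -20 < 0, so H is negative definite and the point is a local maximum.

local maximum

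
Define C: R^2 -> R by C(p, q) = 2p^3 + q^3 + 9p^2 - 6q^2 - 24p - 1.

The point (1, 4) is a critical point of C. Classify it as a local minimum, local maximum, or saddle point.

The mixed partial ∂²C/∂p∂q is 0, so the Hessian at any point is diag(C_pp, C_qq) = diag(6(2p + 3), 6(q - 2)).
At (1, 4): H = diag(30, 12).
Both eigenvalues are positive, so H is positive definite: a local minimum.

local minimum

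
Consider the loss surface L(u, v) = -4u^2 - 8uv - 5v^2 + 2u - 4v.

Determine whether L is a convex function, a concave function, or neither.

L is quadratic, so its Hessian is the constant matrix H = [[-8, -8], [-8, -10]].
det(H) = 16, tr(H) = -18.
det(H) > 0 and tr(H) < 0, so H is negative definite everywhere: concave.

concave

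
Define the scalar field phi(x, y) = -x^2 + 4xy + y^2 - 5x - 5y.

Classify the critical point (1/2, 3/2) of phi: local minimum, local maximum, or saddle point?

The Hessian of phi is constant: H = [[-2, 4], [4, 2]].
det(H) = (-2)·2 − 4² = -20.
Since det(H) < 0, H is indefinite and the critical point is a saddle point.

saddle point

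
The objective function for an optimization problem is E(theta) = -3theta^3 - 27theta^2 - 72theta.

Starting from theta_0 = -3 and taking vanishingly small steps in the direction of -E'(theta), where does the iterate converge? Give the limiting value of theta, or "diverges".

-4

E'(theta) = -9(theta + 2)(theta + 4), so E'(-3) = 9.
Gradient descent moves in the -E' direction, i.e. theta is decreasing.
The nearest critical point in that direction is theta = -4, where E'' = 18 > 0 (a local minimum). The iterate converges there.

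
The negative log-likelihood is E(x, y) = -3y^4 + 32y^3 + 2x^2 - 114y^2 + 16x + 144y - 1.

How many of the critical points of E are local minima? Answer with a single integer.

1

E separates as a function of x plus a function of y, so ∇E=0 decouples.
∂E/∂x = 4(x + 4) = 0 at x ∈ {-4}; ∂E/∂y = -12(y - 4)(y - 3)(y - 1) = 0 at y ∈ {1, 3, 4}.
The Hessian is diagonal: diag(E_xx, E_yy). Second derivatives: E_xx(-4)=4; E_yy(1)=-72, E_yy(3)=24, E_yy(4)=-36.
Local minima occur where both diagonal entries positive: (-4, 3). Count: 1.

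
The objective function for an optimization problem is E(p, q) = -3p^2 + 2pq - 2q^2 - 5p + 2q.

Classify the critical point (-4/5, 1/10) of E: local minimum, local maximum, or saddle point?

local maximum

The Hessian of E is constant: H = [[-6, 2], [2, -4]].
det(H) = (-6)·(-4) − 2² = 20.
det(H) > 0 and tr(H) = -10 < 0, so H is negative definite and the point is a local maximum.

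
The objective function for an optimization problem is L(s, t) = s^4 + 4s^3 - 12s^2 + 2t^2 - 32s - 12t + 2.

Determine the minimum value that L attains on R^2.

-80

L(s,t) separates as P(s) + Q(t) + 2, so its minimum is min P + min Q + 2.
P'(s) = 4(s - 2)(s + 1)(s + 4) vanishes at s ∈ {-4, -1, 2}; Q'(t) = 4(t - 3) vanishes at t ∈ {3}.
Local minima of P (where P''>0): P(-4)=-64, P(2)=-64. Local minima of Q: Q(3)=-18.
So the global minimum of L is P(-4) + Q(3) + 2 = -64 − 18 + 2 = -80, attained at (-4, 3).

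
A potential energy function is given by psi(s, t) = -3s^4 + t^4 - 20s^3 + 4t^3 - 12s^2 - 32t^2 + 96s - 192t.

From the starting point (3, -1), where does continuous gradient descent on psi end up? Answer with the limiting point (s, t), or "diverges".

diverges

psi is separable, so gradient descent decouples: s follows -∂psi/∂s, t follows -∂psi/∂t.
∂psi/∂s = -12(s - 1)(s + 2)(s + 4); at s=3 this is -840, so s increases.
∂psi/∂t = 4(t - 4)(t + 3)(t + 4); at t=-1 this is -120, so t increases.
The s-coordinate has no critical point in that direction and runs off to infinity.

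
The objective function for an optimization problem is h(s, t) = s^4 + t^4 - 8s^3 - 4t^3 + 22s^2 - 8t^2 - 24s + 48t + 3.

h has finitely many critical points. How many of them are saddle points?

h separates as a function of s plus a function of t, so ∇h=0 decouples.
∂h/∂s = 4(s - 3)(s - 2)(s - 1) = 0 at s ∈ {1, 2, 3}; ∂h/∂t = 4(t - 3)(t - 2)(t + 2) = 0 at t ∈ {-2, 2, 3}.
The Hessian is diagonal: diag(h_ss, h_tt). Second derivatives: h_ss(1)=8, h_ss(2)=-4, h_ss(3)=8; h_tt(-2)=80, h_tt(2)=-16, h_tt(3)=20.
Saddle points occur where the two diagonal entries have opposite signs: (1, 2), (2, -2), (2, 3), (3, 2). Count: 4.

4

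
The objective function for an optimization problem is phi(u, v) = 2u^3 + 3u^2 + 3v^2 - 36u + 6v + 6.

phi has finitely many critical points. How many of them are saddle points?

phi separates as a function of u plus a function of v, so ∇phi=0 decouples.
∂phi/∂u = 6(u - 2)(u + 3) = 0 at u ∈ {-3, 2}; ∂phi/∂v = 6(v + 1) = 0 at v ∈ {-1}.
The Hessian is diagonal: diag(phi_uu, phi_vv). Second derivatives: phi_uu(-3)=-30, phi_uu(2)=30; phi_vv(-1)=6.
Saddle points occur where the two diagonal entries have opposite signs: (-3, -1). Count: 1.

1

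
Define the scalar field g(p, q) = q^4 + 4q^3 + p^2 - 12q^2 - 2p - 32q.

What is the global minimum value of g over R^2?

g(p,q) separates as A(p) + B(q), so its minimum is min A + min B.
A'(p) = 2p - 2 vanishes at p ∈ {1}; B'(q) = 4(q - 2)(q + 1)(q + 4) vanishes at q ∈ {-4, -1, 2}.
Local minima of A (where A''>0): A(1)=-1. Local minima of B: B(-4)=-64, B(2)=-64.
So the global minimum of g is A(1) + B(-4) = -1 − 64 = -65, attained at (1, -4).

-65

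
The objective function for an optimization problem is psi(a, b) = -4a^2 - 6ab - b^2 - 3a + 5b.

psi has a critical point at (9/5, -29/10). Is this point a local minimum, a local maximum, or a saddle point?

saddle point

The Hessian of psi is constant: H = [[-8, -6], [-6, -2]].
det(H) = (-8)·(-2) − (-6)² = -20.
Since det(H) < 0, H is indefinite and the critical point is a saddle point.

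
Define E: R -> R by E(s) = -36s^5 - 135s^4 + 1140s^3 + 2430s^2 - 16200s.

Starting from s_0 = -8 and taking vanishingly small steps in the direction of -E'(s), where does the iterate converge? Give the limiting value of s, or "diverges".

E'(s) = -180(s - 3)(s - 2)(s + 3)(s + 5), so E'(-8) = -297000.
Gradient descent moves in the -E' direction, i.e. s is increasing.
The nearest critical point in that direction is s = -5, where E'' = 20160 > 0 (a local minimum). The iterate converges there.

-5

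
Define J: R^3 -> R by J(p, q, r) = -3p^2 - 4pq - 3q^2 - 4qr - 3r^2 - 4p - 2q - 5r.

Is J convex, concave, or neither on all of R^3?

J is quadratic, so its Hessian is the constant matrix H = [[-6, -4, 0], [-4, -6, -4], [0, -4, -6]].
Leading principal minors: -6, 20, -24.
Signs alternate −, +, − ⇒ H ≺ 0 ⇒ concave.

concave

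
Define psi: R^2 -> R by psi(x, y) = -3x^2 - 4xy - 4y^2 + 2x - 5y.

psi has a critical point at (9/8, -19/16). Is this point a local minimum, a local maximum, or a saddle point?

The Hessian of psi is constant: H = [[-6, -4], [-4, -8]].
det(H) = (-6)·(-8) − (-4)² = 32.
det(H) > 0 and tr(H) = -14 < 0, so H is negative definite and the point is a local maximum.

local maximum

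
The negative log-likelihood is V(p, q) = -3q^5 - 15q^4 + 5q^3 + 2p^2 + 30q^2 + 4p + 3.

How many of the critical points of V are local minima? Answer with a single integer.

V separates as a function of p plus a function of q, so ∇V=0 decouples.
∂V/∂p = 4(p + 1) = 0 at p ∈ {-1}; ∂V/∂q = -15q(q - 1)(q + 1)(q + 4) = 0 at q ∈ {-4, -1, 0, 1}.
The Hessian is diagonal: diag(V_pp, V_qq). Second derivatives: V_pp(-1)=4; V_qq(-4)=900, V_qq(-1)=-90, V_qq(0)=60, V_qq(1)=-150.
Local minima occur where both diagonal entries positive: (-1, -4), (-1, 0). Count: 2.

2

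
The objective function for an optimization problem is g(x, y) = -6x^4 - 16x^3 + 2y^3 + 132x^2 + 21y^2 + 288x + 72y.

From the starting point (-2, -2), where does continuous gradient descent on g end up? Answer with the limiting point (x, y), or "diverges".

g is separable, so gradient descent decouples: x follows -∂g/∂x, y follows -∂g/∂y.
∂g/∂x = -24(x - 3)(x + 1)(x + 4); at x=-2 this is -240, so x increases.
∂g/∂y = 6(y + 3)(y + 4); at y=-2 this is 12, so y decreases.
x converges to its nearest critical value -1 (a local min of the x-part); y converges to -3. The iterate converges to (-1, -3).

(-1, -3)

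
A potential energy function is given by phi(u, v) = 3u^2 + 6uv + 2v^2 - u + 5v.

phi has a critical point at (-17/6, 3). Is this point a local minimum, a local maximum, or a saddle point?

The Hessian of phi is constant: H = [[6, 6], [6, 4]].
det(H) = 6·4 − 6² = -12.
Since det(H) < 0, H is indefinite and the critical point is a saddle point.

saddle point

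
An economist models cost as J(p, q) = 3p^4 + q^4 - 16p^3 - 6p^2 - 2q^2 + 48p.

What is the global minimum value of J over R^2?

J(p,q) separates as A(p) + B(q), so its minimum is min A + min B.
A'(p) = 12(p - 4)(p - 1)(p + 1) vanishes at p ∈ {-1, 1, 4}; B'(q) = 4q(q - 1)(q + 1) vanishes at q ∈ {-1, 0, 1}.
Local minima of A (where A''>0): A(-1)=-35, A(4)=-160. Local minima of B: B(-1)=-1, B(1)=-1.
So the global minimum of J is A(4) + B(-1) = -160 − 1 = -161, attained at (4, -1).

-161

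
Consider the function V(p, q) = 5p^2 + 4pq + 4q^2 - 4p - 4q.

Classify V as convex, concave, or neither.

convex

V is quadratic, so its Hessian is the constant matrix H = [[10, 4], [4, 8]].
det(H) = 64, tr(H) = 18.
det(H) > 0 and tr(H) > 0, so H is positive definite everywhere: convex.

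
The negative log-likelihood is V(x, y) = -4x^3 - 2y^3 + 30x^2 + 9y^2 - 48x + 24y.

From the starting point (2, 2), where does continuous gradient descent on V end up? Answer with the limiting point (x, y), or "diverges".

(1, -1)

V is separable, so gradient descent decouples: x follows -∂V/∂x, y follows -∂V/∂y.
∂V/∂x = -12(x - 4)(x - 1); at x=2 this is 24, so x decreases.
∂V/∂y = -6(y - 4)(y + 1); at y=2 this is 36, so y decreases.
x converges to its nearest critical value 1 (a local min of the x-part); y converges to -1. The iterate converges to (1, -1).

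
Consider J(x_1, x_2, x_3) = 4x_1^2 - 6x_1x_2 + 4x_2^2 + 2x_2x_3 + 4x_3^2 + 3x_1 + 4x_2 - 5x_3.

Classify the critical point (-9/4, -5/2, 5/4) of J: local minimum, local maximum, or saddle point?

The Hessian is constant: H = [[8, -6, 0], [-6, 8, 2], [0, 2, 8]].
Leading principal minors: Δ₁ = 8, Δ₂ = 28, Δ₃ = 192.
All leading minors are positive, so H is positive definite: a local minimum.

local minimum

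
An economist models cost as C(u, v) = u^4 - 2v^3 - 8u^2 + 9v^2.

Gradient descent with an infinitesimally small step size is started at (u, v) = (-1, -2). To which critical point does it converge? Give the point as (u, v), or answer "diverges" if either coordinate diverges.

(-2, 0)

C is separable, so gradient descent decouples: u follows -∂C/∂u, v follows -∂C/∂v.
∂C/∂u = 4u(u - 2)(u + 2); at u=-1 this is 12, so u decreases.
∂C/∂v = -6v(v - 3); at v=-2 this is -60, so v increases.
u converges to its nearest critical value -2 (a local min of the u-part); v converges to 0. The iterate converges to (-2, 0).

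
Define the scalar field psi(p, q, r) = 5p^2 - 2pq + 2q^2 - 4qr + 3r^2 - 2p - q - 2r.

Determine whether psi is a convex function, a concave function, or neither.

psi is quadratic, so its Hessian is the constant matrix H = [[10, -2, 0], [-2, 4, -4], [0, -4, 6]].
Leading principal minors: 10, 36, 56.
All positive ⇒ H ≻ 0 ⇒ convex.

convex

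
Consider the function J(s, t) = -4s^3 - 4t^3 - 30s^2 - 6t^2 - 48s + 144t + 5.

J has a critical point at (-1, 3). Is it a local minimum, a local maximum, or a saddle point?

The mixed partial ∂²J/∂s∂t is 0, so the Hessian at any point is diag(J_ss, J_tt) = diag(-12(2s + 5), -12(2t + 1)).
At (-1, 3): H = diag(-36, -84).
Both eigenvalues are negative, so H is negative definite: a local maximum.

local maximum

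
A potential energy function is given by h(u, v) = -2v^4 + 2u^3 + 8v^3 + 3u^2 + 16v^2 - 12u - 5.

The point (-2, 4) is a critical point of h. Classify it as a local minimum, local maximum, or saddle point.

The mixed partial ∂²h/∂u∂v is 0, so the Hessian at any point is diag(h_uu, h_vv) = diag(6(2u + 1), 8(-3v^2 + 6v + 4)).
At (-2, 4): H = diag(-18, -160).
Both eigenvalues are negative, so H is negative definite: a local maximum.

local maximum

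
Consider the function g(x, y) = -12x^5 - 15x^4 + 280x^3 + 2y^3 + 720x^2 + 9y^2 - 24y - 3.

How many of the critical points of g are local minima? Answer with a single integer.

g separates as a function of x plus a function of y, so ∇g=0 decouples.
∂g/∂x = -60x(x - 4)(x + 2)(x + 3) = 0 at x ∈ {-3, -2, 0, 4}; ∂g/∂y = 6(y - 1)(y + 4) = 0 at y ∈ {-4, 1}.
The Hessian is diagonal: diag(g_xx, g_yy). Second derivatives: g_xx(-3)=1260, g_xx(-2)=-720, g_xx(0)=1440, g_xx(4)=-10080; g_yy(-4)=-30, g_yy(1)=30.
Local minima occur where both diagonal entries positive: (-3, 1), (0, 1). Count: 2.

2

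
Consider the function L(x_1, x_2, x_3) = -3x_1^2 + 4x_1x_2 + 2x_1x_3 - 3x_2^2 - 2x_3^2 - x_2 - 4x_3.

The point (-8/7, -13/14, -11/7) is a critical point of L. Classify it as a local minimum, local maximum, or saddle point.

local maximum

The Hessian is constant: H = [[-6, 4, 2], [4, -6, 0], [2, 0, -4]].
Leading principal minors: Δ₁ = -6, Δ₂ = 20, Δ₃ = -56.
The minors alternate sign starting negative (−, +, −), so H is negative definite: a local maximum.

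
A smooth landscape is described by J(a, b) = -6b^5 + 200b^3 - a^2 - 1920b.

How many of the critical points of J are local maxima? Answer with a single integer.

J separates as a function of a plus a function of b, so ∇J=0 decouples.
∂J/∂a = -2a = 0 at a ∈ {0}; ∂J/∂b = -30(b - 4)(b - 2)(b + 2)(b + 4) = 0 at b ∈ {-4, -2, 2, 4}.
The Hessian is diagonal: diag(J_aa, J_bb). Second derivatives: J_aa(0)=-2; J_bb(-4)=2880, J_bb(-2)=-1440, J_bb(2)=1440, J_bb(4)=-2880.
Local maxima occur where both diagonal entries negative: (0, -2), (0, 4). Count: 2.

2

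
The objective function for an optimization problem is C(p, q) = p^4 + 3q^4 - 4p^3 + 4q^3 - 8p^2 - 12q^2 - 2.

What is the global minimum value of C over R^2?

-162

C(p,q) separates as A(p) + B(q) − 2, so its minimum is min A + min B − 2.
A'(p) = 4p(p - 4)(p + 1) vanishes at p ∈ {-1, 0, 4}; B'(q) = 12q(q - 1)(q + 2) vanishes at q ∈ {-2, 0, 1}.
Local minima of A (where A''>0): A(-1)=-3, A(4)=-128. Local minima of B: B(-2)=-32, B(1)=-5.
So the global minimum of C is A(4) + B(-2) − 2 = -128 − 32 − 2 = -162, attained at (4, -2).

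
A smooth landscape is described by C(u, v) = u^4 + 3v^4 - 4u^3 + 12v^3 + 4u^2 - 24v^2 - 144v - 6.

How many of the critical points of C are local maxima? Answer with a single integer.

1

C separates as a function of u plus a function of v, so ∇C=0 decouples.
∂C/∂u = 4u(u - 2)(u - 1) = 0 at u ∈ {0, 1, 2}; ∂C/∂v = 12(v - 2)(v + 2)(v + 3) = 0 at v ∈ {-3, -2, 2}.
The Hessian is diagonal: diag(C_uu, C_vv). Second derivatives: C_uu(0)=8, C_uu(1)=-4, C_uu(2)=8; C_vv(-3)=60, C_vv(-2)=-48, C_vv(2)=240.
Local maxima occur where both diagonal entries negative: (1, -2). Count: 1.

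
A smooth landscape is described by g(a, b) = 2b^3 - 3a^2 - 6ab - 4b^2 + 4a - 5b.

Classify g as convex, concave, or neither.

The term 2b^3 is cubic, so the Hessian is not constant.
∂²g/∂b² = 12b - 8, which takes both signs as b varies (negative for sufficiently negative b). A diagonal entry of the Hessian changing sign means the Hessian is neither positive- nor negative-semidefinite on all of R^2.

neither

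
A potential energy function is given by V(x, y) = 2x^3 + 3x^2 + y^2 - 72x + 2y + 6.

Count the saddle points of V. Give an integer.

V separates as a function of x plus a function of y, so ∇V=0 decouples.
∂V/∂x = 6(x - 3)(x + 4) = 0 at x ∈ {-4, 3}; ∂V/∂y = 2(y + 1) = 0 at y ∈ {-1}.
The Hessian is diagonal: diag(V_xx, V_yy). Second derivatives: V_xx(-4)=-42, V_xx(3)=42; V_yy(-1)=2.
Saddle points occur where the two diagonal entries have opposite signs: (-4, -1). Count: 1.

1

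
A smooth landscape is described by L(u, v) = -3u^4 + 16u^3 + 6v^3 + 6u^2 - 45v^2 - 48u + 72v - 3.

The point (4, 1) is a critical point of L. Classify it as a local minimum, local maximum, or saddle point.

local maximum

The mixed partial ∂²L/∂u∂v is 0, so the Hessian at any point is diag(L_uu, L_vv) = diag(12(-3u^2 + 8u + 1), 18(2v - 5)).
At (4, 1): H = diag(-180, -54).
Both eigenvalues are negative, so H is negative definite: a local maximum.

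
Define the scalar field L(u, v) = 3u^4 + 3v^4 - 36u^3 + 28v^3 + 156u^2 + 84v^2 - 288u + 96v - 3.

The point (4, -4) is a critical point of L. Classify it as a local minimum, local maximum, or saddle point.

local minimum

The mixed partial ∂²L/∂u∂v is 0, so the Hessian at any point is diag(L_uu, L_vv) = diag(12(3u^2 - 18u + 26), 12(3v^2 + 14v + 14)).
At (4, -4): H = diag(24, 72).
Both eigenvalues are positive, so H is positive definite: a local minimum.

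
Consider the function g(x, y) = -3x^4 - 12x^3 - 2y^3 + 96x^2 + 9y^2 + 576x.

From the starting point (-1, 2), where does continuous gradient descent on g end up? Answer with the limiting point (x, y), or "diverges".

(-3, 0)

g is separable, so gradient descent decouples: x follows -∂g/∂x, y follows -∂g/∂y.
∂g/∂x = -12(x - 4)(x + 3)(x + 4); at x=-1 this is 360, so x decreases.
∂g/∂y = -6y(y - 3); at y=2 this is 12, so y decreases.
x converges to its nearest critical value -3 (a local min of the x-part); y converges to 0. The iterate converges to (-3, 0).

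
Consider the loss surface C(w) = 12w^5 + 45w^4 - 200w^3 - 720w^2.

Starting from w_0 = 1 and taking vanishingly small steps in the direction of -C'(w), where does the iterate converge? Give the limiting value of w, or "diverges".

3

C'(w) = 60w(w - 3)(w + 2)(w + 4), so C'(1) = -1800.
Gradient descent moves in the -C' direction, i.e. w is increasing.
The nearest critical point in that direction is w = 3, where C'' = 6300 > 0 (a local minimum). The iterate converges there.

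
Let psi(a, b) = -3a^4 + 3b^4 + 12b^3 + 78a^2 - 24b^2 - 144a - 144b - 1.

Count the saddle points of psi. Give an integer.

5

psi separates as a function of a plus a function of b, so ∇psi=0 decouples.
∂psi/∂a = -12(a - 3)(a - 1)(a + 4) = 0 at a ∈ {-4, 1, 3}; ∂psi/∂b = 12(b - 2)(b + 2)(b + 3) = 0 at b ∈ {-3, -2, 2}.
The Hessian is diagonal: diag(psi_aa, psi_bb). Second derivatives: psi_aa(-4)=-420, psi_aa(1)=120, psi_aa(3)=-168; psi_bb(-3)=60, psi_bb(-2)=-48, psi_bb(2)=240.
Saddle points occur where the two diagonal entries have opposite signs: (-4, -3), (-4, 2), (1, -2), (3, -3), (3, 2). Count: 5.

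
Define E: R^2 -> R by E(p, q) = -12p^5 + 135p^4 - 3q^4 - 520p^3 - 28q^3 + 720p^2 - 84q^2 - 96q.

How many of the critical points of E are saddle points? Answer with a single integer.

E separates as a function of p plus a function of q, so ∇E=0 decouples.
∂E/∂p = -60p(p - 4)(p - 3)(p - 2) = 0 at p ∈ {0, 2, 3, 4}; ∂E/∂q = -12(q + 1)(q + 2)(q + 4) = 0 at q ∈ {-4, -2, -1}.
The Hessian is diagonal: diag(E_pp, E_qq). Second derivatives: E_pp(0)=1440, E_pp(2)=-240, E_pp(3)=180, E_pp(4)=-480; E_qq(-4)=-72, E_qq(-2)=24, E_qq(-1)=-36.
Saddle points occur where the two diagonal entries have opposite signs: (0, -4), (0, -1), (2, -2), (3, -4), (3, -1), (4, -2). Count: 6.

6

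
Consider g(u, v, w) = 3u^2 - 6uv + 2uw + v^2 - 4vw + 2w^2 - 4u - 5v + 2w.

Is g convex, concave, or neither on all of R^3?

g is quadratic, so its Hessian is the constant matrix H = [[6, -6, 2], [-6, 2, -4], [2, -4, 4]].
Leading principal minors: 6, -24, -104.
Neither pattern holds ⇒ H is indefinite ⇒ neither convex nor concave.

neither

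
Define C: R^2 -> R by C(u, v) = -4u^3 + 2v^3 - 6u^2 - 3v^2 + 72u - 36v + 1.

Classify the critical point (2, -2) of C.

The mixed partial ∂²C/∂u∂v is 0, so the Hessian at any point is diag(C_uu, C_vv) = diag(-12(2u + 1), 6(2v - 1)).
At (2, -2): H = diag(-60, -30).
Both eigenvalues are negative, so H is negative definite: a local maximum.

local maximum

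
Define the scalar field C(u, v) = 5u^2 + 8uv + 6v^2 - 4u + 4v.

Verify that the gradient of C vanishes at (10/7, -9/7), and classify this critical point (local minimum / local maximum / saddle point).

local minimum

∇C = (10u + 8v - 4, 8u + 12v + 4); substituting (10/7, -9/7) gives ∇C = (0, 0), so (10/7, -9/7) is indeed a critical point.
The Hessian of C is constant: H = [[10, 8], [8, 12]].
det(H) = 10·12 − 8² = 56.
det(H) > 0 and tr(H) = 22 > 0, so H is positive definite and the point is a local minimum.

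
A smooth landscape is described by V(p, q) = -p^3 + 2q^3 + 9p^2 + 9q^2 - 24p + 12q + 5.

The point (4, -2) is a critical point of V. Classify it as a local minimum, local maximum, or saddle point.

local maximum

The mixed partial ∂²V/∂p∂q is 0, so the Hessian at any point is diag(V_pp, V_qq) = diag(6(-p + 3), 6(2q + 3)).
At (4, -2): H = diag(-6, -6).
Both eigenvalues are negative, so H is negative definite: a local maximum.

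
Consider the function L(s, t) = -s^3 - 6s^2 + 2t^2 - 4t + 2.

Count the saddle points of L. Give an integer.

L separates as a function of s plus a function of t, so ∇L=0 decouples.
∂L/∂s = -3s(s + 4) = 0 at s ∈ {-4, 0}; ∂L/∂t = 4(t - 1) = 0 at t ∈ {1}.
The Hessian is diagonal: diag(L_ss, L_tt). Second derivatives: L_ss(-4)=12, L_ss(0)=-12; L_tt(1)=4.
Saddle points occur where the two diagonal entries have opposite signs: (0, 1). Count: 1.

1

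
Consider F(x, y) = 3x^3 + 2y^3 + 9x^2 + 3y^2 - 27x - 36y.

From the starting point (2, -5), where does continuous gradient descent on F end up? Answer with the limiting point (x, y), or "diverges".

F is separable, so gradient descent decouples: x follows -∂F/∂x, y follows -∂F/∂y.
∂F/∂x = 9(x - 1)(x + 3); at x=2 this is 45, so x decreases.
∂F/∂y = 6(y - 2)(y + 3); at y=-5 this is 84, so y decreases.
The y-coordinate has no critical point in that direction and runs off to infinity.

diverges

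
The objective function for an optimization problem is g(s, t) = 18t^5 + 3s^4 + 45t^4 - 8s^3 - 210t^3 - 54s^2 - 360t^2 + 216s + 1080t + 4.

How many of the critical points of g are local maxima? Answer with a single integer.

2

g separates as a function of s plus a function of t, so ∇g=0 decouples.
∂g/∂s = 12(s - 3)(s - 2)(s + 3) = 0 at s ∈ {-3, 2, 3}; ∂g/∂t = 90(t - 2)(t - 1)(t + 2)(t + 3) = 0 at t ∈ {-3, -2, 1, 2}.
The Hessian is diagonal: diag(g_ss, g_tt). Second derivatives: g_ss(-3)=360, g_ss(2)=-60, g_ss(3)=72; g_tt(-3)=-1800, g_tt(-2)=1080, g_tt(1)=-1080, g_tt(2)=1800.
Local maxima occur where both diagonal entries negative: (2, -3), (2, 1). Count: 2.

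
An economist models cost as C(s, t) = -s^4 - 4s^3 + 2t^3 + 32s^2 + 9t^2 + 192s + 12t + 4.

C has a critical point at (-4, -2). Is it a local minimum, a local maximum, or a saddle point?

The mixed partial ∂²C/∂s∂t is 0, so the Hessian at any point is diag(C_ss, C_tt) = diag(4(-3s^2 - 6s + 16), 6(2t + 3)).
At (-4, -2): H = diag(-32, -6).
Both eigenvalues are negative, so H is negative definite: a local maximum.

local maximum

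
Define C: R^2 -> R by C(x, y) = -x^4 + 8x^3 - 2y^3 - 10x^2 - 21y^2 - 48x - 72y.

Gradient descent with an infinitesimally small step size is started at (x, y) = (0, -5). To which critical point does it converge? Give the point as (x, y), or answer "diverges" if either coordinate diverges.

(3, -4)

C is separable, so gradient descent decouples: x follows -∂C/∂x, y follows -∂C/∂y.
∂C/∂x = -4(x - 4)(x - 3)(x + 1); at x=0 this is -48, so x increases.
∂C/∂y = -6(y + 3)(y + 4); at y=-5 this is -12, so y increases.
x converges to its nearest critical value 3 (a local min of the x-part); y converges to -4. The iterate converges to (3, -4).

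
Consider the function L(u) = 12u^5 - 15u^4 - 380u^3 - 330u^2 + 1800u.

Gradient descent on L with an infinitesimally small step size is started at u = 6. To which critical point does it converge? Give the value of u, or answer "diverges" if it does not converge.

5

L'(u) = 60(u - 5)(u - 1)(u + 2)(u + 3), so L'(6) = 21600.
Gradient descent moves in the -L' direction, i.e. u is decreasing.
The nearest critical point in that direction is u = 5, where L'' = 13440 > 0 (a local minimum). The iterate converges there.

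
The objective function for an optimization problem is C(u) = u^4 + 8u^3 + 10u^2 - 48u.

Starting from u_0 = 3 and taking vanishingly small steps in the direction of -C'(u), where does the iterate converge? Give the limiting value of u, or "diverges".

C'(u) = 4(u - 1)(u + 3)(u + 4), so C'(3) = 336.
Gradient descent moves in the -C' direction, i.e. u is decreasing.
The nearest critical point in that direction is u = 1, where C'' = 80 > 0 (a local minimum). The iterate converges there.

1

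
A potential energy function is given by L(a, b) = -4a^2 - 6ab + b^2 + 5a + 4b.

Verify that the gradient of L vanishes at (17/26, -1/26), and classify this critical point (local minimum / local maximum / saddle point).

saddle point

∇L = (-8a - 6b + 5, -6a + 2b + 4); substituting (17/26, -1/26) gives ∇L = (0, 0), so (17/26, -1/26) is indeed a critical point.
The Hessian of L is constant: H = [[-8, -6], [-6, 2]].
det(H) = (-8)·2 − (-6)² = -52.
Since det(H) < 0, H is indefinite and the critical point is a saddle point.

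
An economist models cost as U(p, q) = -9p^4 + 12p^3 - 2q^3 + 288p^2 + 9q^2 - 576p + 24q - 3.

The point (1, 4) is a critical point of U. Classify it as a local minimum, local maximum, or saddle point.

saddle point

The mixed partial ∂²U/∂p∂q is 0, so the Hessian at any point is diag(U_pp, U_qq) = diag(36(-3p^2 + 2p + 16), 6(-2q + 3)).
At (1, 4): H = diag(540, -30).
The eigenvalues have opposite signs, so H is indefinite: a saddle point.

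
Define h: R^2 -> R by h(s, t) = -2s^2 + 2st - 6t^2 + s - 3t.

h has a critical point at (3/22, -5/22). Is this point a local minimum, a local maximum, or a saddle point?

The Hessian of h is constant: H = [[-4, 2], [2, -12]].
det(H) = (-4)·(-12) − 2² = 44.
det(H) > 0 and tr(H) = -16 < 0, so H is negative definite and the point is a local maximum.

local maximum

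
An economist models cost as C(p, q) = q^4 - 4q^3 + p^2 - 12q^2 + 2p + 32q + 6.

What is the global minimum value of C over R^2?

C(p,q) separates as A(p) + B(q) + 6, so its minimum is min A + min B + 6.
A'(p) = 2p + 2 vanishes at p ∈ {-1}; B'(q) = 4(q - 4)(q - 1)(q + 2) vanishes at q ∈ {-2, 1, 4}.
Local minima of A (where A''>0): A(-1)=-1. Local minima of B: B(-2)=-64, B(4)=-64.
So the global minimum of C is A(-1) + B(-2) + 6 = -1 − 64 + 6 = -59, attained at (-1, -2).

-59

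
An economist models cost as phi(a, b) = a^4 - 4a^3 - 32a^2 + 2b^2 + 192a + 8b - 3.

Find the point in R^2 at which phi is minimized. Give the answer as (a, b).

(-4, -2)

phi(a,b) separates as P(a) + Q(b) − 3, so its minimum is min P + min Q − 3.
P'(a) = 4(a - 4)(a - 3)(a + 4) vanishes at a ∈ {-4, 3, 4}; Q'(b) = 4b + 8 vanishes at b ∈ {-2}.
Local minima of P (where P''>0): P(-4)=-768, P(4)=256. Local minima of Q: Q(-2)=-8.
So the global minimum of phi is P(-4) + Q(-2) − 3 = -768 − 8 − 3 = -779, attained at (-4, -2).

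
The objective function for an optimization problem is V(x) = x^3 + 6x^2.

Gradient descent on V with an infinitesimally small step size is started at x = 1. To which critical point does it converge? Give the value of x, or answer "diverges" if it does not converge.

0

V'(x) = 3x(x + 4), so V'(1) = 15.
Gradient descent moves in the -V' direction, i.e. x is decreasing.
The nearest critical point in that direction is x = 0, where V'' = 12 > 0 (a local minimum). The iterate converges there.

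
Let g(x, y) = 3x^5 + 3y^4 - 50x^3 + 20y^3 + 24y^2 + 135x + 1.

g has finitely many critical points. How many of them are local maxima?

g separates as a function of x plus a function of y, so ∇g=0 decouples.
∂g/∂x = 15(x - 3)(x - 1)(x + 1)(x + 3) = 0 at x ∈ {-3, -1, 1, 3}; ∂g/∂y = 12y(y + 1)(y + 4) = 0 at y ∈ {-4, -1, 0}.
The Hessian is diagonal: diag(g_xx, g_yy). Second derivatives: g_xx(-3)=-720, g_xx(-1)=240, g_xx(1)=-240, g_xx(3)=720; g_yy(-4)=144, g_yy(-1)=-36, g_yy(0)=48.
Local maxima occur where both diagonal entries negative: (-3, -1), (1, -1). Count: 2.

2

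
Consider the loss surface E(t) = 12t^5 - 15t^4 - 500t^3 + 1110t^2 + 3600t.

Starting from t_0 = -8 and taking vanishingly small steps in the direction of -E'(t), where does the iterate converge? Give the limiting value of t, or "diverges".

E'(t) = 60(t - 4)(t - 3)(t + 1)(t + 5), so E'(-8) = 166320.
Gradient descent moves in the -E' direction, i.e. t is decreasing.
There is no critical point below t=-8, and E' keeps the same sign, so the iterate runs off to −∞.

diverges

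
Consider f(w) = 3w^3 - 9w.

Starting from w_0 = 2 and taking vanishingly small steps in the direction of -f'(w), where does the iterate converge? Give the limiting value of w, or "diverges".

1

f'(w) = 9(w - 1)(w + 1), so f'(2) = 27.
Gradient descent moves in the -f' direction, i.e. w is decreasing.
The nearest critical point in that direction is w = 1, where f'' = 18 > 0 (a local minimum). The iterate converges there.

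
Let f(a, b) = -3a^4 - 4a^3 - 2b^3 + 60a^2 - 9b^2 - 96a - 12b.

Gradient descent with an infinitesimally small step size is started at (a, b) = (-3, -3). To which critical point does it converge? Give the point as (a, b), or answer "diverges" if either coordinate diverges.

f is separable, so gradient descent decouples: a follows -∂f/∂a, b follows -∂f/∂b.
∂f/∂a = -12(a - 2)(a - 1)(a + 4); at a=-3 this is -240, so a increases.
∂f/∂b = -6(b + 1)(b + 2); at b=-3 this is -12, so b increases.
a converges to its nearest critical value 1 (a local min of the a-part); b converges to -2. The iterate converges to (1, -2).

(1, -2)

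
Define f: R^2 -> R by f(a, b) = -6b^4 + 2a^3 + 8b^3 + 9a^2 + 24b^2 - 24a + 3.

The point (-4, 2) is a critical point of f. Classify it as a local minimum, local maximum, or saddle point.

The mixed partial ∂²f/∂a∂b is 0, so the Hessian at any point is diag(f_aa, f_bb) = diag(6(2a + 3), 24(-3b^2 + 2b + 2)).
At (-4, 2): H = diag(-30, -144).
Both eigenvalues are negative, so H is negative definite: a local maximum.

local maximum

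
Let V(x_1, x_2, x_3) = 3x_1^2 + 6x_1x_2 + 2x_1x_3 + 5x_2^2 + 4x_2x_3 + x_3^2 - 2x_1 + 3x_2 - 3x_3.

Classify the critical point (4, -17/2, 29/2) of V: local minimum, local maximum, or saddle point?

local minimum

The Hessian is constant: H = [[6, 6, 2], [6, 10, 4], [2, 4, 2]].
Leading principal minors: Δ₁ = 6, Δ₂ = 24, Δ₃ = 8.
All leading minors are positive, so H is positive definite: a local minimum.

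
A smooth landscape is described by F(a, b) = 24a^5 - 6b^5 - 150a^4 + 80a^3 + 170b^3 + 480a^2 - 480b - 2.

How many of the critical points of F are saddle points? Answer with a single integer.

F separates as a function of a plus a function of b, so ∇F=0 decouples.
∂F/∂a = 120a(a - 4)(a - 2)(a + 1) = 0 at a ∈ {-1, 0, 2, 4}; ∂F/∂b = -30(b - 4)(b - 1)(b + 1)(b + 4) = 0 at b ∈ {-4, -1, 1, 4}.
The Hessian is diagonal: diag(F_aa, F_bb). Second derivatives: F_aa(-1)=-1800, F_aa(0)=960, F_aa(2)=-1440, F_aa(4)=4800; F_bb(-4)=3600, F_bb(-1)=-900, F_bb(1)=900, F_bb(4)=-3600.
Saddle points occur where the two diagonal entries have opposite signs: (-1, -4), (-1, 1), (0, -1), (0, 4), (2, -4), (2, 1), (4, -1), (4, 4). Count: 8.

8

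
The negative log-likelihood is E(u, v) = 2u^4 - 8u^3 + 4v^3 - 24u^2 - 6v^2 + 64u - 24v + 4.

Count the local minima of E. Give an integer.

E separates as a function of u plus a function of v, so ∇E=0 decouples.
∂E/∂u = 8(u - 4)(u - 1)(u + 2) = 0 at u ∈ {-2, 1, 4}; ∂E/∂v = 12(v - 2)(v + 1) = 0 at v ∈ {-1, 2}.
The Hessian is diagonal: diag(E_uu, E_vv). Second derivatives: E_uu(-2)=144, E_uu(1)=-72, E_uu(4)=144; E_vv(-1)=-36, E_vv(2)=36.
Local minima occur where both diagonal entries positive: (-2, 2), (4, 2). Count: 2.

2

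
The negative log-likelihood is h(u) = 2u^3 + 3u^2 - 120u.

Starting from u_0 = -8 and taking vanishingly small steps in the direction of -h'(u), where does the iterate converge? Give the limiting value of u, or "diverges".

diverges

h'(u) = 6(u - 4)(u + 5), so h'(-8) = 216.
Gradient descent moves in the -h' direction, i.e. u is decreasing.
There is no critical point below u=-8, and h' keeps the same sign, so the iterate runs off to −∞.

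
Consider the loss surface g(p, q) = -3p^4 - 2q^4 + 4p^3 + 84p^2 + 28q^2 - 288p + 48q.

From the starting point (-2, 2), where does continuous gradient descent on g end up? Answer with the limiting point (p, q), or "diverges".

g is separable, so gradient descent decouples: p follows -∂g/∂p, q follows -∂g/∂q.
∂g/∂p = -12(p - 3)(p - 2)(p + 4); at p=-2 this is -480, so p increases.
∂g/∂q = -8(q - 3)(q + 1)(q + 2); at q=2 this is 96, so q decreases.
p converges to its nearest critical value 2 (a local min of the p-part); q converges to -1. The iterate converges to (2, -1).

(2, -1)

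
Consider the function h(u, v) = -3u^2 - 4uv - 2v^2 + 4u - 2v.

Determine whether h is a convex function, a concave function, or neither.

h is quadratic, so its Hessian is the constant matrix H = [[-6, -4], [-4, -4]].
det(H) = 8, tr(H) = -10.
det(H) > 0 and tr(H) < 0, so H is negative definite everywhere: concave.

concave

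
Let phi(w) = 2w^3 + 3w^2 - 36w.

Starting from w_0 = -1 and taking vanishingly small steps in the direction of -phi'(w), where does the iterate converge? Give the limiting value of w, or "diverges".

2

phi'(w) = 6(w - 2)(w + 3), so phi'(-1) = -36.
Gradient descent moves in the -phi' direction, i.e. w is increasing.
The nearest critical point in that direction is w = 2, where phi'' = 30 > 0 (a local minimum). The iterate converges there.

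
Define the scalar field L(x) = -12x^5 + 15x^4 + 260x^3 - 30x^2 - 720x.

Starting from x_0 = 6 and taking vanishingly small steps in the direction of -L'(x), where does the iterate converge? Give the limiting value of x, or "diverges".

diverges

L'(x) = -60(x - 4)(x - 1)(x + 1)(x + 3), so L'(6) = -37800.
Gradient descent moves in the -L' direction, i.e. x is increasing.
There is no critical point above x=6, and L' keeps the same sign, so the iterate runs off to +∞.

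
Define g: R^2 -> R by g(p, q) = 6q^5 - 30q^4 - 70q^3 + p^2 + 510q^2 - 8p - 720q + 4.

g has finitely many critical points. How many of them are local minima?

g separates as a function of p plus a function of q, so ∇g=0 decouples.
∂g/∂p = 2(p - 4) = 0 at p ∈ {4}; ∂g/∂q = 30(q - 4)(q - 2)(q - 1)(q + 3) = 0 at q ∈ {-3, 1, 2, 4}.
The Hessian is diagonal: diag(g_pp, g_qq). Second derivatives: g_pp(4)=2; g_qq(-3)=-4200, g_qq(1)=360, g_qq(2)=-300, g_qq(4)=1260.
Local minima occur where both diagonal entries positive: (4, 1), (4, 4). Count: 2.

2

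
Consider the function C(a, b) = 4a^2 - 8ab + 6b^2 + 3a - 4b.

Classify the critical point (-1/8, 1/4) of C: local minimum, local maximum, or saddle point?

The Hessian of C is constant: H = [[8, -8], [-8, 12]].
det(H) = 8·12 − (-8)² = 32.
det(H) > 0 and tr(H) = 20 > 0, so H is positive definite and the point is a local minimum.

local minimum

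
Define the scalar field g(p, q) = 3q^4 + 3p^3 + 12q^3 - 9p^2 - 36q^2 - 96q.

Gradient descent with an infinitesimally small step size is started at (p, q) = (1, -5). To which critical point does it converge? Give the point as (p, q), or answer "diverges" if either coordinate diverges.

g is separable, so gradient descent decouples: p follows -∂g/∂p, q follows -∂g/∂q.
∂g/∂p = 9p(p - 2); at p=1 this is -9, so p increases.
∂g/∂q = 12(q - 2)(q + 1)(q + 4); at q=-5 this is -336, so q increases.
p converges to its nearest critical value 2 (a local min of the p-part); q converges to -4. The iterate converges to (2, -4).

(2, -4)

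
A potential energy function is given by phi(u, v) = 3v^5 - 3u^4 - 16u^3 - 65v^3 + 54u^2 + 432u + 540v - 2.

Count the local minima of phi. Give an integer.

2

phi separates as a function of u plus a function of v, so ∇phi=0 decouples.
∂phi/∂u = -12(u - 3)(u + 3)(u + 4) = 0 at u ∈ {-4, -3, 3}; ∂phi/∂v = 15(v - 3)(v - 2)(v + 2)(v + 3) = 0 at v ∈ {-3, -2, 2, 3}.
The Hessian is diagonal: diag(phi_uu, phi_vv). Second derivatives: phi_uu(-4)=-84, phi_uu(-3)=72, phi_uu(3)=-504; phi_vv(-3)=-450, phi_vv(-2)=300, phi_vv(2)=-300, phi_vv(3)=450.
Local minima occur where both diagonal entries positive: (-3, -2), (-3, 3). Count: 2.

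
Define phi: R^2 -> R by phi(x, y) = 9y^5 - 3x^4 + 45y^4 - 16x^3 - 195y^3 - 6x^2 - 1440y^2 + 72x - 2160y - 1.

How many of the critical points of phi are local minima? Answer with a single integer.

2

phi separates as a function of x plus a function of y, so ∇phi=0 decouples.
∂phi/∂x = -12(x - 1)(x + 2)(x + 3) = 0 at x ∈ {-3, -2, 1}; ∂phi/∂y = 45(y - 4)(y + 1)(y + 3)(y + 4) = 0 at y ∈ {-4, -3, -1, 4}.
The Hessian is diagonal: diag(phi_xx, phi_yy). Second derivatives: phi_xx(-3)=-48, phi_xx(-2)=36, phi_xx(1)=-144; phi_yy(-4)=-1080, phi_yy(-3)=630, phi_yy(-1)=-1350, phi_yy(4)=12600.
Local minima occur where both diagonal entries positive: (-2, -3), (-2, 4). Count: 2.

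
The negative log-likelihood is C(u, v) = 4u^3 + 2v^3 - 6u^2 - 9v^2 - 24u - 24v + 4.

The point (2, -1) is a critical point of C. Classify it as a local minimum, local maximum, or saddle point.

The mixed partial ∂²C/∂u∂v is 0, so the Hessian at any point is diag(C_uu, C_vv) = diag(12(2u - 1), 6(2v - 3)).
At (2, -1): H = diag(36, -30).
The eigenvalues have opposite signs, so H is indefinite: a saddle point.

saddle point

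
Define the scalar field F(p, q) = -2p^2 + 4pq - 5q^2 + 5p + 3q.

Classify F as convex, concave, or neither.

F is quadratic, so its Hessian is the constant matrix H = [[-4, 4], [4, -10]].
det(H) = 24, tr(H) = -14.
det(H) > 0 and tr(H) < 0, so H is negative definite everywhere: concave.

concave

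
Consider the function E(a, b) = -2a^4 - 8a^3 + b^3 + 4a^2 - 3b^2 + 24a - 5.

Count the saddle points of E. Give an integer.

E separates as a function of a plus a function of b, so ∇E=0 decouples.
∂E/∂a = -8(a - 1)(a + 1)(a + 3) = 0 at a ∈ {-3, -1, 1}; ∂E/∂b = 3b(b - 2) = 0 at b ∈ {0, 2}.
The Hessian is diagonal: diag(E_aa, E_bb). Second derivatives: E_aa(-3)=-64, E_aa(-1)=32, E_aa(1)=-64; E_bb(0)=-6, E_bb(2)=6.
Saddle points occur where the two diagonal entries have opposite signs: (-3, 2), (-1, 0), (1, 2). Count: 3.

3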